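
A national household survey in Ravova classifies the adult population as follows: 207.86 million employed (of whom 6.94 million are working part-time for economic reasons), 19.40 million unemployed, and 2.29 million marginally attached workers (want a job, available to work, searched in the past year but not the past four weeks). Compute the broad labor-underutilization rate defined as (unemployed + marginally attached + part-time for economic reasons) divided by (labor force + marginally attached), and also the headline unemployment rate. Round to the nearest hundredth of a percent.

Broad underutilization rate ≈ 12.47%; headline unemployment rate ≈ 8.54%.

Labor force = 207.86 + 19.40 = 227.26 million.
Numerator = 19.40 + 2.29 + 6.94 = 28.63 million.
Denominator = 227.26 + 2.29 = 229.55 million.
Broad rate = 28.63 / 229.55 = 12.47%.
Headline unemployment rate = 19.40 / 227.26 = 8.54%.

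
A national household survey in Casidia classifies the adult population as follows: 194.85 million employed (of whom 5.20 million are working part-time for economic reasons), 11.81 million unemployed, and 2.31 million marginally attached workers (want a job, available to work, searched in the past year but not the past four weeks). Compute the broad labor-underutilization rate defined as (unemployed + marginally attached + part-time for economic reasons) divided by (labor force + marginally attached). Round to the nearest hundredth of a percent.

Labor force = 194.85 + 11.81 = 206.66 million.
Numerator = 11.81 + 2.31 + 5.20 = 19.32 million.
Denominator = 206.66 + 2.31 = 208.97 million.
Broad rate = 19.32 / 208.97 = 9.25%.

Broad underutilization rate ≈ 9.25%.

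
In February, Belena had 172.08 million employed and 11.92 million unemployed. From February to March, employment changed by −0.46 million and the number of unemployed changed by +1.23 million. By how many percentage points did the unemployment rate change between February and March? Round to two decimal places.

The unemployment rate changed by +0.64 percentage points.

February: labor force = 172.08 + 11.92 = 184.00; u = 11.92/184.00 = 6.48%.
March: labor force = 171.62 + 13.15 = 184.77; u = 13.15/184.77 = 7.12%.
Change = 7.12% − 6.48% = +0.64 pp.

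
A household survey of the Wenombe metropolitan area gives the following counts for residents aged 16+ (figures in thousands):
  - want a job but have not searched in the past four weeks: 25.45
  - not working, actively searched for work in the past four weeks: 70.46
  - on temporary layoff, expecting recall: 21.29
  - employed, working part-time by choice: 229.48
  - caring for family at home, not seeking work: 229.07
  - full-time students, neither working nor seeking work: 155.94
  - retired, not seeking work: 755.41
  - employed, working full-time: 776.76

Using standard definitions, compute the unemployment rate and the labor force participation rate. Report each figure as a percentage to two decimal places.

Employed = 229.48 + 776.76 = 1,006.24 thousand.
Unemployed = 70.46 + 21.29 = 91.75 thousand (jobless and actively searching, or on temporary layoff).
Labor force = 1,006.24 + 91.75 = 1,097.99 thousand.
Not in labor force = 25.45 + 229.07 + 155.94 + 755.41 = 1,165.87 thousand (those not working and not actively searching are outside the labor force — including those who want a job but have given up searching).
Civilian working-age population = 1,097.99 + 1,165.87 = 2,263.86 thousand.
Unemployment rate = 91.75 / 1,097.99 = 8.36%.
Labor force participation rate = 1,097.99 / 2,263.86 = 48.50%.

Unemployment rate ≈ 8.36%; labor force participation rate ≈ 48.50%.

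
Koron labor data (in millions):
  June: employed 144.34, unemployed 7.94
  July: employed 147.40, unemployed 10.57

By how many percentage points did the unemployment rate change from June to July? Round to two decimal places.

June: labor force = 144.34 + 7.94 = 152.28; u = 7.94/152.28 = 5.21%.
July: labor force = 147.40 + 10.57 = 157.97; u = 10.57/157.97 = 6.69%.
Change = 6.69% − 5.21% = +1.48 pp.

The unemployment rate changed by +1.48 percentage points.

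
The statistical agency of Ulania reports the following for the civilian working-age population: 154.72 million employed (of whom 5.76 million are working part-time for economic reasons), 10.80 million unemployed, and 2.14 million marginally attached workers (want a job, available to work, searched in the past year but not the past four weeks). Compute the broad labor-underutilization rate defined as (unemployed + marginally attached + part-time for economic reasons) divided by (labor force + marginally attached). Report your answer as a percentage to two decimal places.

Labor force = 154.72 + 10.80 = 165.52 million.
Numerator = 10.80 + 2.14 + 5.76 = 18.70 million.
Denominator = 165.52 + 2.14 = 167.66 million.
Broad rate = 18.70 / 167.66 = 11.15%.

Broad underutilization rate ≈ 11.15%.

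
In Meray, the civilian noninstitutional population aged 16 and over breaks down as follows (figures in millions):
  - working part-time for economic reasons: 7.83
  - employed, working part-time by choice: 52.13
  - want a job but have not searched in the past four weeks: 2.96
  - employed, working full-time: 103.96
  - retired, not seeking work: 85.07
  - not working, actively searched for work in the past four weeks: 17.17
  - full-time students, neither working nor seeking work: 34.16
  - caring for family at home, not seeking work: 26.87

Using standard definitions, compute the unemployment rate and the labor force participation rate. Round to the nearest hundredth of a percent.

Employed = 7.83 + 52.13 + 103.96 = 163.92 million (anyone who worked, including part-time for economic reasons, counts as employed).
Unemployed = 17.17 million.
Labor force = 163.92 + 17.17 = 181.09 million.
Not in labor force = 2.96 + 85.07 + 34.16 + 26.87 = 149.06 million (those not working and not actively searching are outside the labor force — including those who want a job but have given up searching).
Civilian working-age population = 181.09 + 149.06 = 330.15 million.
Unemployment rate = 17.17 / 181.09 = 9.48%.
Labor force participation rate = 181.09 / 330.15 = 54.85%.

Unemployment rate ≈ 9.48%; labor force participation rate ≈ 54.85%.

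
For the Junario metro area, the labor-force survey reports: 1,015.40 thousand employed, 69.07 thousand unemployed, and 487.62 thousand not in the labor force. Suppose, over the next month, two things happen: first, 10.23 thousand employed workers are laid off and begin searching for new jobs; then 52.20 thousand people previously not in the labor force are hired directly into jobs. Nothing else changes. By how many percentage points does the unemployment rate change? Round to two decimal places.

Initially, labor force = 1,015.40 + 69.07 = 1,084.47 thousand, so u = 69.07/1,084.47 = 6.37%.
After the first change, employed falls and unemployed rises by 10.23; labor force unchanged → E = 1,005.17, U = 79.30, labor force = 1,084.47 thousand.
After the second change, employed and labor force both rise by 52.20; unemployed unchanged → E = 1,057.37, U = 79.30, labor force = 1,136.67 thousand.
New unemployment rate = 79.30 / 1,136.67 = 6.98%.
Change = 6.98% − 6.37% = +0.61 percentage points.

The unemployment rate changes by +0.61 percentage points.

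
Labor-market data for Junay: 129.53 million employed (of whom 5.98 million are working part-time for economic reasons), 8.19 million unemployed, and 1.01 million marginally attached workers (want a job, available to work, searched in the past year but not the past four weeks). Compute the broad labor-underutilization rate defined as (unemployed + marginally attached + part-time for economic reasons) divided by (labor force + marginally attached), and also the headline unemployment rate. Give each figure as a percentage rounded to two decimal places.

Labor force = 129.53 + 8.19 = 137.72 million.
Numerator = 8.19 + 1.01 + 5.98 = 15.18 million.
Denominator = 137.72 + 1.01 = 138.73 million.
Broad rate = 15.18 / 138.73 = 10.94%.
Headline unemployment rate = 8.19 / 137.72 = 5.95%.

Broad underutilization rate ≈ 10.94%; headline unemployment rate ≈ 5.95%.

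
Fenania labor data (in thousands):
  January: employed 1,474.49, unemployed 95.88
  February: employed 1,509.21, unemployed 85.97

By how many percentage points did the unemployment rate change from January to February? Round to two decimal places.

The unemployment rate changed by −0.72 percentage points.

January: labor force = 1,474.49 + 95.88 = 1,570.37; u = 95.88/1,570.37 = 6.11%.
February: labor force = 1,509.21 + 85.97 = 1,595.18; u = 85.97/1,595.18 = 5.39%.
Change = 5.39% − 6.11% = −0.72 pp.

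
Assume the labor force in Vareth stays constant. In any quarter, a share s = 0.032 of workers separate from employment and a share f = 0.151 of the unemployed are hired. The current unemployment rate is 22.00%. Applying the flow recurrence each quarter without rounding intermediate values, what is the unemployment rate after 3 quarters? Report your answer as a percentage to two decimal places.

Unemployment rate after three quarters ≈ 19.95%.

With a fixed labor force, u_{t+1} = u_t + s·(1−u_t) − f·u_t = u_t·(1−s−f) + s.
Here 1−s−f = 0.817 and s = 0.032.
u_1 = 0.220000 × 0.817 + 0.032 = 0.211740.
u_2 = 0.211740 × 0.817 + 0.032 = 0.204992.
u_3 = 0.204992 × 0.817 + 0.032 = 0.199478.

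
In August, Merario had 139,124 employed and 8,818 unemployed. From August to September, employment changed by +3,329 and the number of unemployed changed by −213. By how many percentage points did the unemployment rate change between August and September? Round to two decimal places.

The unemployment rate changed by −0.26 percentage points.

August: labor force = 139,124 + 8,818 = 147,942; u = 8,818/147,942 = 5.96%.
September: labor force = 142,453 + 8,605 = 151,058; u = 8,605/151,058 = 5.70%.
Change = 5.70% − 5.96% = −0.26 pp.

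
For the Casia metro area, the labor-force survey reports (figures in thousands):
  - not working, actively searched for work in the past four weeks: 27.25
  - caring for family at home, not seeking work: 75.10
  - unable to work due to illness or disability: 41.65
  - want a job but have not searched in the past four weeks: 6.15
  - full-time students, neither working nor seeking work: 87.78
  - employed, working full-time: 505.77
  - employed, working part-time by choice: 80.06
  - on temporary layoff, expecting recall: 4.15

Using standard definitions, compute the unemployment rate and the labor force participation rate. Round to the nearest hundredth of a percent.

Unemployment rate ≈ 5.09%; labor force participation rate ≈ 74.55%.

Employed = 505.77 + 80.06 = 585.83 thousand.
Unemployed = 27.25 + 4.15 = 31.40 thousand (jobless and actively searching, or on temporary layoff).
Labor force = 585.83 + 31.40 = 617.23 thousand.
Not in labor force = 75.10 + 41.65 + 6.15 + 87.78 = 210.68 thousand (those not working and not actively searching are outside the labor force — including those who want a job but have given up searching).
Civilian working-age population = 617.23 + 210.68 = 827.91 thousand.
Unemployment rate = 31.40 / 617.23 = 5.09%.
Labor force participation rate = 617.23 / 827.91 = 74.55%.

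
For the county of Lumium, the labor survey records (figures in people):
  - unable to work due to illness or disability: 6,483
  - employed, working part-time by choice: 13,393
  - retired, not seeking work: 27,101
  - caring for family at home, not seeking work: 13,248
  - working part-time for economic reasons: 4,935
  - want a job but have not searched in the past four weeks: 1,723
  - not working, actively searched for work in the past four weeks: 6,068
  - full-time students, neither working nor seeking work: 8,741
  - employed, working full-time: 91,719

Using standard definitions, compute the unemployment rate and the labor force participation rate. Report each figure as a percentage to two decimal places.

Employed = 13,393 + 4,935 + 91,719 = 110,047 (anyone who worked, including part-time for economic reasons, counts as employed).
Unemployed = 6,068.
Labor force = 110,047 + 6,068 = 116,115.
Not in labor force = 6,483 + 27,101 + 13,248 + 1,723 + 8,741 = 57,296 (those not working and not actively searching are outside the labor force — including those who want a job but have given up searching).
Civilian working-age population = 116,115 + 57,296 = 173,411.
Unemployment rate = 6,068 / 116,115 = 5.23%.
Labor force participation rate = 116,115 / 173,411 = 66.96%.

Unemployment rate ≈ 5.23%; labor force participation rate ≈ 66.96%.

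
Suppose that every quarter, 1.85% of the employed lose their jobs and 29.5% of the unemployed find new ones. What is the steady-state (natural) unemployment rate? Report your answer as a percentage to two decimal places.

Steady-state unemployment rate ≈ 5.90%.

At steady state the flows balance: s·E = f·U, so U/(E+U) = s/(s+f).
u* = 1.85 / (1.85 + 29.5) = 1.85 / 31.35 = 5.90%.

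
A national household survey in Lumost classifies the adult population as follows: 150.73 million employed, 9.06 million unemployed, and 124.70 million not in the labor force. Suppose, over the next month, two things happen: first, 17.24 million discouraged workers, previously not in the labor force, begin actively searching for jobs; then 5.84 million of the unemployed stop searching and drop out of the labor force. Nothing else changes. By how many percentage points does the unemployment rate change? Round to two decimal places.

The unemployment rate changes by +6.28 percentage points.

Initially, labor force = 150.73 + 9.06 = 159.79 million, so u = 9.06/159.79 = 5.67%.
After the first change, unemployed and labor force both rise by 17.24 → E = 150.73, U = 26.30, labor force = 177.03 million.
After the second change, unemployed and labor force both fall by 5.84 → E = 150.73, U = 20.46, labor force = 171.19 million.
New unemployment rate = 20.46 / 171.19 = 11.95%.
Change = 11.95% − 5.67% = +6.28 percentage points.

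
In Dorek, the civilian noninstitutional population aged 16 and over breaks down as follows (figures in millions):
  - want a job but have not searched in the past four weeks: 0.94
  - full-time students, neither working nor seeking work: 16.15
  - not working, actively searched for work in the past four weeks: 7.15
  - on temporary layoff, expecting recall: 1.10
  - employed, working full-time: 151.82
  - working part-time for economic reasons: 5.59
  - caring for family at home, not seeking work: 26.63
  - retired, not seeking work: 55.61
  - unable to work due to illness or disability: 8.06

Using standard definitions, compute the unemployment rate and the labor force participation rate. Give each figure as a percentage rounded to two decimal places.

Employed = 151.82 + 5.59 = 157.41 million (anyone who worked, including part-time for economic reasons, counts as employed).
Unemployed = 7.15 + 1.10 = 8.25 million (jobless and actively searching, or on temporary layoff).
Labor force = 157.41 + 8.25 = 165.66 million.
Not in labor force = 0.94 + 16.15 + 26.63 + 55.61 + 8.06 = 107.39 million (those not working and not actively searching are outside the labor force — including those who want a job but have given up searching).
Civilian working-age population = 165.66 + 107.39 = 273.05 million.
Unemployment rate = 8.25 / 165.66 = 4.98%.
Labor force participation rate = 165.66 / 273.05 = 60.67%.

Unemployment rate ≈ 4.98%; labor force participation rate ≈ 60.67%.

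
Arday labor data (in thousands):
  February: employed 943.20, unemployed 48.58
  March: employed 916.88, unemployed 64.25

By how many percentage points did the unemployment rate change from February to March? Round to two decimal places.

February: labor force = 943.20 + 48.58 = 991.78; u = 48.58/991.78 = 4.90%.
March: labor force = 916.88 + 64.25 = 981.13; u = 64.25/981.13 = 6.55%.
Change = 6.55% − 4.90% = +1.65 pp.

The unemployment rate changed by +1.65 percentage points.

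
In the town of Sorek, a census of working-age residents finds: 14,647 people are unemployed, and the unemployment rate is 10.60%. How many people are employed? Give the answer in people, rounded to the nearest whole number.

Labor force = U / u = 14,647 / 0.1060 ≈ 138,179.
Employed = labor force − unemployed = 138,179 − 14,647 = 123,532.

About 123,532 are employed.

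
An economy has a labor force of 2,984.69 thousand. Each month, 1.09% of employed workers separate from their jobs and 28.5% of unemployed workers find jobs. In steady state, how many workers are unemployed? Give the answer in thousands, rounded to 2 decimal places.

Steady-state unemployment rate u* = s/(s+f) = 1.09/(1.09+28.5) = 0.036837.
Unemployed = u* × labor force = 0.036837 × 2,984.69 ≈ 109.95 thousand.

About 109.95 thousand are unemployed in steady state.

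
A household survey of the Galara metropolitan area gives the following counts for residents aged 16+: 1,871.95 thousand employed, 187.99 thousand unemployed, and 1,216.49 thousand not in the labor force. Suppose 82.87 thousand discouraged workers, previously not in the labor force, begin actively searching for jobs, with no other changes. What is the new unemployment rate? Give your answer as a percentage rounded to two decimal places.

Initially, labor force = 1,871.95 + 187.99 = 2,059.94 thousand, so u = 187.99/2,059.94 = 9.13%.
After the change, unemployed and labor force both rise by 82.87 → E = 1,871.95, U = 270.86, labor force = 2,142.81 thousand.
New unemployment rate = 270.86 / 2,142.81 = 12.64%.

New unemployment rate ≈ 12.64%.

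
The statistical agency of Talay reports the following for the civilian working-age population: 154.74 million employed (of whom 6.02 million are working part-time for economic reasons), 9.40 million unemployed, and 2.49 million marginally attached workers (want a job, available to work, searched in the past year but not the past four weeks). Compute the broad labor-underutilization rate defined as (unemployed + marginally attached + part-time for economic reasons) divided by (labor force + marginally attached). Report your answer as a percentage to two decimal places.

Broad underutilization rate ≈ 10.75%.

Labor force = 154.74 + 9.40 = 164.14 million.
Numerator = 9.40 + 2.49 + 6.02 = 17.91 million.
Denominator = 164.14 + 2.49 = 166.63 million.
Broad rate = 17.91 / 166.63 = 10.75%.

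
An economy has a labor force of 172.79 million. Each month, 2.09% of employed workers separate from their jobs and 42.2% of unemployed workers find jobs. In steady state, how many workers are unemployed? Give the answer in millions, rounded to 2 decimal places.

About 8.15 million are unemployed in steady state.

Steady-state unemployment rate u* = s/(s+f) = 2.09/(2.09+42.2) = 0.047189.
Unemployed = u* × labor force = 0.047189 × 172.79 ≈ 8.15 million.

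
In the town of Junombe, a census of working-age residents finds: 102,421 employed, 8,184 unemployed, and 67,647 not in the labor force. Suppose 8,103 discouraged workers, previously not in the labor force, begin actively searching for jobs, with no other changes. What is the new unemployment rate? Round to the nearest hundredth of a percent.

New unemployment rate ≈ 13.72%.

Initially, labor force = 102,421 + 8,184 = 110,605, so u = 8,184/110,605 = 7.40%.
After the change, unemployed and labor force both rise by 8,103 → E = 102,421, U = 16,287, labor force = 118,708.
New unemployment rate = 16,287 / 118,708 = 13.72%.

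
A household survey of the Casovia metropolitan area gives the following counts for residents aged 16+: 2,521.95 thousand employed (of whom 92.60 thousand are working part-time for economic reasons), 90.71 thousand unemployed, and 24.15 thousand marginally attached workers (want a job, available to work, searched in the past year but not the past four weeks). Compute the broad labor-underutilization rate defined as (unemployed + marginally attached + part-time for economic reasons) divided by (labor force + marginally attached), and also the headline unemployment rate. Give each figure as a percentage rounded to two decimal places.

Broad underutilization rate ≈ 7.87%; headline unemployment rate ≈ 3.47%.

Labor force = 2,521.95 + 90.71 = 2,612.66 thousand.
Numerator = 90.71 + 24.15 + 92.60 = 207.46 thousand.
Denominator = 2,612.66 + 24.15 = 2,636.81 thousand.
Broad rate = 207.46 / 2,636.81 = 7.87%.
Headline unemployment rate = 90.71 / 2,612.66 = 3.47%.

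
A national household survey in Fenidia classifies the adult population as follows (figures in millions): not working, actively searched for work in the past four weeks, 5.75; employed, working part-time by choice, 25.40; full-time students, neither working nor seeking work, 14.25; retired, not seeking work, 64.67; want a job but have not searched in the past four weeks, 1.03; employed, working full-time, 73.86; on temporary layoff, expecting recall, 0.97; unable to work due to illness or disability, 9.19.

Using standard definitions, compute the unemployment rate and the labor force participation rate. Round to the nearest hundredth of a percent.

Unemployment rate ≈ 6.34%; labor force participation rate ≈ 54.32%.

Employed = 25.40 + 73.86 = 99.26 million.
Unemployed = 5.75 + 0.97 = 6.72 million (jobless and actively searching, or on temporary layoff).
Labor force = 99.26 + 6.72 = 105.98 million.
Not in labor force = 14.25 + 64.67 + 1.03 + 9.19 = 89.14 million (those not working and not actively searching are outside the labor force — including those who want a job but have given up searching).
Civilian working-age population = 105.98 + 89.14 = 195.12 million.
Unemployment rate = 6.72 / 105.98 = 6.34%.
Labor force participation rate = 105.98 / 195.12 = 54.32%.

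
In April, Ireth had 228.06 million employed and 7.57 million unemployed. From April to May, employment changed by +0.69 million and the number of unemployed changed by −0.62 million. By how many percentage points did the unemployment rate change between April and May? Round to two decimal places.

April: labor force = 228.06 + 7.57 = 235.63; u = 7.57/235.63 = 3.21%.
May: labor force = 228.75 + 6.95 = 235.70; u = 6.95/235.70 = 2.95%.
Change = 2.95% − 3.21% = −0.26 pp.

The unemployment rate changed by −0.26 percentage points.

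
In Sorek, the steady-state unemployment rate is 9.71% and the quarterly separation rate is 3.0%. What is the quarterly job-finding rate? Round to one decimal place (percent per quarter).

From u* = s/(s+f): f = s·(1−u)/u.
f = 3.0 × (1 − 0.0971) / 0.0971 = 2.7087 / 0.0971 ≈ 27.9% per quarter.

Job-finding rate ≈ 27.9% per quarter.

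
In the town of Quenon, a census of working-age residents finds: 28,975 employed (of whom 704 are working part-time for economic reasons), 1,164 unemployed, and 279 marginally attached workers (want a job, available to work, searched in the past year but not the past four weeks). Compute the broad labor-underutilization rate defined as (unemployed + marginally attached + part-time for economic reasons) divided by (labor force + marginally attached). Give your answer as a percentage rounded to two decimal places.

Broad underutilization rate ≈ 7.06%.

Labor force = 28,975 + 1,164 = 30,139.
Numerator = 1,164 + 279 + 704 = 2,147.
Denominator = 30,139 + 279 = 30,418.
Broad rate = 2,147 / 30,418 = 7.06%.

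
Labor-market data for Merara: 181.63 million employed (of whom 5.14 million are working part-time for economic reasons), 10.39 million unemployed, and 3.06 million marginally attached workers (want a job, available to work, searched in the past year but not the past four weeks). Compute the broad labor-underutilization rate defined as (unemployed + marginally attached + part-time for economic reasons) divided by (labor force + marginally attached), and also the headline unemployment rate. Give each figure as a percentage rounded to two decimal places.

Broad underutilization rate ≈ 9.53%; headline unemployment rate ≈ 5.41%.

Labor force = 181.63 + 10.39 = 192.02 million.
Numerator = 10.39 + 3.06 + 5.14 = 18.59 million.
Denominator = 192.02 + 3.06 = 195.08 million.
Broad rate = 18.59 / 195.08 = 9.53%.
Headline unemployment rate = 10.39 / 192.02 = 5.41%.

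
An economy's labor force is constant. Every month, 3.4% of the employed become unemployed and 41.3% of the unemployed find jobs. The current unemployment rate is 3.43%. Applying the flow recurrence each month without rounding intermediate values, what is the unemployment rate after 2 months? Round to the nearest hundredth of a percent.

Unemployment rate after two months ≈ 6.33%.

With a fixed labor force, u_{t+1} = u_t + s·(1−u_t) − f·u_t = u_t·(1−s−f) + s.
Here 1−s−f = 0.553 and s = 0.034.
u_1 = 0.034300 × 0.553 + 0.034 = 0.052968.
u_2 = 0.052968 × 0.553 + 0.034 = 0.063291.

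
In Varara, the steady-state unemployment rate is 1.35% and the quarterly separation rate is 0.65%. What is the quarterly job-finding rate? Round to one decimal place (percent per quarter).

Job-finding rate ≈ 47.5% per quarter.

From u* = s/(s+f): f = s·(1−u)/u.
f = 0.65 × (1 − 0.0135) / 0.0135 = 0.6412 / 0.0135 ≈ 47.5% per quarter.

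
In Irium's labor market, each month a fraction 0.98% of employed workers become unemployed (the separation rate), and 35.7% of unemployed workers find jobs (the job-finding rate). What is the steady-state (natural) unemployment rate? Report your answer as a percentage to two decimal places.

At steady state the flows balance: s·E = f·U, so U/(E+U) = s/(s+f).
u* = 0.98 / (0.98 + 35.7) = 0.98 / 36.68 = 2.67%.

Steady-state unemployment rate ≈ 2.67%.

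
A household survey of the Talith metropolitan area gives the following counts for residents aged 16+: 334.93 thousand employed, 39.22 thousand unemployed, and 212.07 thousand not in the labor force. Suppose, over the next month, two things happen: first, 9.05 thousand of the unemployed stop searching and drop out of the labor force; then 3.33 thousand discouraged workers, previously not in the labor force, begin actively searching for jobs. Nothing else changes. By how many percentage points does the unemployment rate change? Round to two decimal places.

Initially, labor force = 334.93 + 39.22 = 374.15 thousand, so u = 39.22/374.15 = 10.48%.
After the first change, unemployed and labor force both fall by 9.05 → E = 334.93, U = 30.17, labor force = 365.10 thousand.
After the second change, unemployed and labor force both rise by 3.33 → E = 334.93, U = 33.50, labor force = 368.43 thousand.
New unemployment rate = 33.50 / 368.43 = 9.09%.
Change = 9.09% − 10.48% = −1.39 percentage points.

The unemployment rate changes by −1.39 percentage points.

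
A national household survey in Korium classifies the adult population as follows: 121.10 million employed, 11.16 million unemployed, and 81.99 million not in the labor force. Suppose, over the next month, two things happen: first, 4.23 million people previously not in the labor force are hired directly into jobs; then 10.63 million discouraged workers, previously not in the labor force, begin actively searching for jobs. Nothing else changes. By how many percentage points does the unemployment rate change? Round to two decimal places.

Initially, labor force = 121.10 + 11.16 = 132.26 million, so u = 11.16/132.26 = 8.44%.
After the first change, employed and labor force both rise by 4.23; unemployed unchanged → E = 125.33, U = 11.16, labor force = 136.49 million.
After the second change, unemployed and labor force both rise by 10.63 → E = 125.33, U = 21.79, labor force = 147.12 million.
New unemployment rate = 21.79 / 147.12 = 14.81%.
Change = 14.81% − 8.44% = +6.37 percentage points.

The unemployment rate changes by +6.37 percentage points.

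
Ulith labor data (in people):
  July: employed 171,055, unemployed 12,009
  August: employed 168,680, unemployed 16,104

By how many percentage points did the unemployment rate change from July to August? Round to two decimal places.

The unemployment rate changed by +2.16 percentage points.

July: labor force = 171,055 + 12,009 = 183,064; u = 12,009/183,064 = 6.56%.
August: labor force = 168,680 + 16,104 = 184,784; u = 16,104/184,784 = 8.72%.
Change = 8.72% − 6.56% = +2.16 pp.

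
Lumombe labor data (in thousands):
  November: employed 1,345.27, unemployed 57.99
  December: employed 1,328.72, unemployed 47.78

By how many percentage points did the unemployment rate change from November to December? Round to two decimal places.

The unemployment rate changed by −0.66 percentage points.

November: labor force = 1,345.27 + 57.99 = 1,403.26; u = 57.99/1,403.26 = 4.13%.
December: labor force = 1,328.72 + 47.78 = 1,376.50; u = 47.78/1,376.50 = 3.47%.
Change = 3.47% − 4.13% = −0.66 pp.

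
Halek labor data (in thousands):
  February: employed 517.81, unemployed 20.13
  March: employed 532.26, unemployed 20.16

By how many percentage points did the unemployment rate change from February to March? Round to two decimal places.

The unemployment rate changed by −0.09 percentage points.

February: labor force = 517.81 + 20.13 = 537.94; u = 20.13/537.94 = 3.74%.
March: labor force = 532.26 + 20.16 = 552.42; u = 20.16/552.42 = 3.65%.
Change = 3.65% − 3.74% = −0.09 pp.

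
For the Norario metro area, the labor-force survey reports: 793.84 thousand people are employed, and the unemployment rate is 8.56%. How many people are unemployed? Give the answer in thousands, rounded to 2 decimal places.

Let U be the number unemployed. The labor force is E + U, and U/(E+U) = 0.0856.
So U = 0.0856 × 793.84 / (1 − 0.0856) = 67.9527 / 0.9144 ≈ 74.31 thousand.

About 74.31 thousand are unemployed.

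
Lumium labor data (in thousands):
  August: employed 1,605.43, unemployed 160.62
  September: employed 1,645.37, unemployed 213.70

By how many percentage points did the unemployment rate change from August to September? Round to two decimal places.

The unemployment rate changed by +2.40 percentage points.

August: labor force = 1,605.43 + 160.62 = 1,766.05; u = 160.62/1,766.05 = 9.09%.
September: labor force = 1,645.37 + 213.70 = 1,859.07; u = 213.70/1,859.07 = 11.49%.
Change = 11.49% − 9.09% = +2.40 pp.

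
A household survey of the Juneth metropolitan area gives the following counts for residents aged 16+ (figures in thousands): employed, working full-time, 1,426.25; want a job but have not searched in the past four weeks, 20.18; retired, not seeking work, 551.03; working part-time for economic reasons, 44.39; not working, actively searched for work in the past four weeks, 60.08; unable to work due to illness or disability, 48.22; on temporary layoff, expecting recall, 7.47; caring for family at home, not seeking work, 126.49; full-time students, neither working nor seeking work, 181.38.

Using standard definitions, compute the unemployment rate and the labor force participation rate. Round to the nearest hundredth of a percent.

Unemployment rate ≈ 4.39%; labor force participation rate ≈ 62.39%.

Employed = 1,426.25 + 44.39 = 1,470.64 thousand (anyone who worked, including part-time for economic reasons, counts as employed).
Unemployed = 60.08 + 7.47 = 67.55 thousand (jobless and actively searching, or on temporary layoff).
Labor force = 1,470.64 + 67.55 = 1,538.19 thousand.
Not in labor force = 20.18 + 551.03 + 48.22 + 126.49 + 181.38 = 927.30 thousand (those not working and not actively searching are outside the labor force — including those who want a job but have given up searching).
Civilian working-age population = 1,538.19 + 927.30 = 2,465.49 thousand.
Unemployment rate = 67.55 / 1,538.19 = 4.39%.
Labor force participation rate = 1,538.19 / 2,465.49 = 62.39%.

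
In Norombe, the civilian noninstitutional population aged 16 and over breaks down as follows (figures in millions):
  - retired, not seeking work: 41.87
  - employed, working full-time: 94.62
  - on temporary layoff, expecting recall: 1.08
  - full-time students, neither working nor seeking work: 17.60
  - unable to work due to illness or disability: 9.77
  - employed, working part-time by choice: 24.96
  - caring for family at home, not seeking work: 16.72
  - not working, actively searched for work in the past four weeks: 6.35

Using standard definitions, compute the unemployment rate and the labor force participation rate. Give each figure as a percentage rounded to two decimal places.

Employed = 94.62 + 24.96 = 119.58 million.
Unemployed = 1.08 + 6.35 = 7.43 million (jobless and actively searching, or on temporary layoff).
Labor force = 119.58 + 7.43 = 127.01 million.
Not in labor force = 41.87 + 17.60 + 9.77 + 16.72 = 85.96 million (those not working and not actively searching are outside the labor force).
Civilian working-age population = 127.01 + 85.96 = 212.97 million.
Unemployment rate = 7.43 / 127.01 = 5.85%.
Labor force participation rate = 127.01 / 212.97 = 59.64%.

Unemployment rate ≈ 5.85%; labor force participation rate ≈ 59.64%.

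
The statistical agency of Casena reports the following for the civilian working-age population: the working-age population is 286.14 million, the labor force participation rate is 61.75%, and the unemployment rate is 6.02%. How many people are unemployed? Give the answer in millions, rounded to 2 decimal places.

Labor force = 0.6175 × 286.14 = 176.69 million.
Unemployed = 0.0602 × 176.69 ≈ 10.64 million.

About 10.64 million are unemployed.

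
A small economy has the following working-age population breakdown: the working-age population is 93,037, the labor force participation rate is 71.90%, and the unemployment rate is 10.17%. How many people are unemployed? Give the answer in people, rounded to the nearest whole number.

Labor force = 0.7190 × 93,037 = 66,894.
Unemployed = 0.1017 × 66,894 ≈ 6,803.

About 6,803 are unemployed.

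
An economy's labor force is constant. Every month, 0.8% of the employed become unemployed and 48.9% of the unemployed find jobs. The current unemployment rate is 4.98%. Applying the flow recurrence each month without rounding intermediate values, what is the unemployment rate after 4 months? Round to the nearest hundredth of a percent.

With a fixed labor force, u_{t+1} = u_t + s·(1−u_t) − f·u_t = u_t·(1−s−f) + s.
Here 1−s−f = 0.503 and s = 0.008.
u_1 = 0.049800 × 0.503 + 0.008 = 0.033049.
u_2 = 0.033049 × 0.503 + 0.008 = 0.024624.
u_3 = 0.024624 × 0.503 + 0.008 = 0.020386.
u_4 = 0.020386 × 0.503 + 0.008 = 0.018254.

Unemployment rate after four months ≈ 1.83%.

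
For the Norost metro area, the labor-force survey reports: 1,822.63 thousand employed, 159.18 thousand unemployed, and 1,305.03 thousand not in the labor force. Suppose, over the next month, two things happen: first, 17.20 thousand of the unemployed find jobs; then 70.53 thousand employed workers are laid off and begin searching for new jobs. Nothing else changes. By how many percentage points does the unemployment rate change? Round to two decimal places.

Initially, labor force = 1,822.63 + 159.18 = 1,981.81 thousand, so u = 159.18/1,981.81 = 8.03%.
After the first change, unemployed falls and employed rises by 17.20; labor force unchanged → E = 1,839.83, U = 141.98, labor force = 1,981.81 thousand.
After the second change, employed falls and unemployed rises by 70.53; labor force unchanged → E = 1,769.30, U = 212.51, labor force = 1,981.81 thousand.
New unemployment rate = 212.51 / 1,981.81 = 10.72%.
Change = 10.72% − 8.03% = +2.69 percentage points.

The unemployment rate changes by +2.69 percentage points.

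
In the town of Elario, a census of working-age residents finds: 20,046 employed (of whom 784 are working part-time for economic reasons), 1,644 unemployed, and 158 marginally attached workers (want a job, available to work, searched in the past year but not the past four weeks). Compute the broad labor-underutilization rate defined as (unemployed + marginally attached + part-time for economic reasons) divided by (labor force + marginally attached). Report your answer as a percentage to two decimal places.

Labor force = 20,046 + 1,644 = 21,690.
Numerator = 1,644 + 158 + 784 = 2,586.
Denominator = 21,690 + 158 = 21,848.
Broad rate = 2,586 / 21,848 = 11.84%.

Broad underutilization rate ≈ 11.84%.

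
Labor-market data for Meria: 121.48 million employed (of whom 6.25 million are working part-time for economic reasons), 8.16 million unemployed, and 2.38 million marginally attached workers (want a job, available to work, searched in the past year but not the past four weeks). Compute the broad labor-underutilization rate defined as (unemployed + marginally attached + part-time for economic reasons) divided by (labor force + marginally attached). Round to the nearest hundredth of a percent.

Labor force = 121.48 + 8.16 = 129.64 million.
Numerator = 8.16 + 2.38 + 6.25 = 16.79 million.
Denominator = 129.64 + 2.38 = 132.02 million.
Broad rate = 16.79 / 132.02 = 12.72%.

Broad underutilization rate ≈ 12.72%.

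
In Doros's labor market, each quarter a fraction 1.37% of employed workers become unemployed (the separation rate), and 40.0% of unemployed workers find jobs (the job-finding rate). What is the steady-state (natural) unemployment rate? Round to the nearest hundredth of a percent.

Steady-state unemployment rate ≈ 3.31%.

At steady state the flows balance: s·E = f·U, so U/(E+U) = s/(s+f).
u* = 1.37 / (1.37 + 40.0) = 1.37 / 41.37 = 3.31%.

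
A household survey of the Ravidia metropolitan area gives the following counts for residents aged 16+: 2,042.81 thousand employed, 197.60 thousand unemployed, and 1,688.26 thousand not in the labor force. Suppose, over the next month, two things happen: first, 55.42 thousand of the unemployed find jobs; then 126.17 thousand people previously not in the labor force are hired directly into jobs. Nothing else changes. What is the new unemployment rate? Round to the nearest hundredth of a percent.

New unemployment rate ≈ 6.01%.

Initially, labor force = 2,042.81 + 197.60 = 2,240.41 thousand, so u = 197.60/2,240.41 = 8.82%.
After the first change, unemployed falls and employed rises by 55.42; labor force unchanged → E = 2,098.23, U = 142.18, labor force = 2,240.41 thousand.
After the second change, employed and labor force both rise by 126.17; unemployed unchanged → E = 2,224.40, U = 142.18, labor force = 2,366.58 thousand.
New unemployment rate = 142.18 / 2,366.58 = 6.01%.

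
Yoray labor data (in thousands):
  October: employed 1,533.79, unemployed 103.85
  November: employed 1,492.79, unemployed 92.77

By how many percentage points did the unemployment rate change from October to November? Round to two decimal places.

The unemployment rate changed by −0.49 percentage points.

October: labor force = 1,533.79 + 103.85 = 1,637.64; u = 103.85/1,637.64 = 6.34%.
November: labor force = 1,492.79 + 92.77 = 1,585.56; u = 92.77/1,585.56 = 5.85%.
Change = 5.85% − 6.34% = −0.49 pp.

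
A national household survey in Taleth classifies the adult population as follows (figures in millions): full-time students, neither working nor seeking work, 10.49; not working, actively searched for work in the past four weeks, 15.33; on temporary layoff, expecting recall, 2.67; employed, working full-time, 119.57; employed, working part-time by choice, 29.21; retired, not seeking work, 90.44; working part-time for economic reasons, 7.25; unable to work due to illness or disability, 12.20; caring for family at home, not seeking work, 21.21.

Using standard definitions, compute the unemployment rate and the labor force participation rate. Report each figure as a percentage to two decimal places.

Unemployment rate ≈ 10.34%; labor force participation rate ≈ 56.44%.

Employed = 119.57 + 29.21 + 7.25 = 156.03 million (anyone who worked, including part-time for economic reasons, counts as employed).
Unemployed = 15.33 + 2.67 = 18.00 million (jobless and actively searching, or on temporary layoff).
Labor force = 156.03 + 18.00 = 174.03 million.
Not in labor force = 10.49 + 90.44 + 12.20 + 21.21 = 134.34 million (those not working and not actively searching are outside the labor force).
Civilian working-age population = 174.03 + 134.34 = 308.37 million.
Unemployment rate = 18.00 / 174.03 = 10.34%.
Labor force participation rate = 174.03 / 308.37 = 56.44%.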